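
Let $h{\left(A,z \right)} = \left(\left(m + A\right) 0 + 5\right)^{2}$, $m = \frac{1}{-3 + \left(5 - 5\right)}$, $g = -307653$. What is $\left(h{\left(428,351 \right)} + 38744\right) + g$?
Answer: $-268884$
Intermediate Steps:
$m = - \frac{1}{3}$ ($m = \frac{1}{-3 + \left(5 - 5\right)} = \frac{1}{-3 + 0} = \frac{1}{-3} = - \frac{1}{3} \approx -0.33333$)
$h{\left(A,z \right)} = 25$ ($h{\left(A,z \right)} = \left(\left(- \frac{1}{3} + A\right) 0 + 5\right)^{2} = \left(0 + 5\right)^{2} = 5^{2} = 25$)
$\left(h{\left(428,351 \right)} + 38744\right) + g = \left(25 + 38744\right) - 307653 = 38769 - 307653 = -268884$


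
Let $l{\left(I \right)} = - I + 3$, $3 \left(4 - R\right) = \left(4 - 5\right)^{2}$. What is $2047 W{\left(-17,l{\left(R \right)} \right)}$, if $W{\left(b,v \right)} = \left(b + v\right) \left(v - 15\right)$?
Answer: $\frac{5099077}{9} \approx 5.6656 \cdot 10^{5}$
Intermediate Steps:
$R = \frac{11}{3}$ ($R = 4 - \frac{\left(4 - 5\right)^{2}}{3} = 4 - \frac{\left(-1\right)^{2}}{3} = 4 - \frac{1}{3} = \frac{11}{3} \approx 3.6667$)
$l{\left(I \right)} = 3 - I$
$W{\left(b,v \right)} = \left(-15 + v\right) \left(b + v\right)$ ($W{\left(b,v \right)} = \left(b + v\right) \left(-15 + v\right) = \left(-15 + v\right) \left(b + v\right)$)
$2047 W{\left(-17,l{\left(R \right)} \right)} = 2047 \left(\left(3 - \frac{11}{3}\right)^{2} - -255 - 15 \left(3 - \frac{11}{3}\right) - 17 \left(3 - \frac{11}{3}\right)\right) = 2047 \left(\left(3 - \frac{11}{3}\right)^{2} + 255 - 15 \left(3 - \frac{11}{3}\right) - 17 \left(3 - \frac{11}{3}\right)\right) = 2047 \left(\left(- \frac{2}{3}\right)^{2} + 255 - -10 - - \frac{34}{3}\right) = 2047 \left(\frac{4}{9} + 255 + 10 + \frac{34}{3}\right) = 2047 \cdot \frac{2491}{9} = \frac{5099077}{9}$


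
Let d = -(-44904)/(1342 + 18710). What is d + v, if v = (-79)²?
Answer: 10432453/1671 ≈ 6243.2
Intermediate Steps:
v = 6241
d = 3742/1671 (d = -(-44904)/20052 = -1*(-3742/1671) = 3742/1671 ≈ 2.2394)
d + v = 3742/1671 + 6241 = 10432453/1671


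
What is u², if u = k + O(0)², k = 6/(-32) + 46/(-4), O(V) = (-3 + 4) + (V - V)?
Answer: 29241/256 ≈ 114.22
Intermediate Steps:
O(V) = 1 (O(V) = 1 + 0 = 1)
k = -187/16 (k = 6*(-1/32) + 46*(-¼) = -3/16 - 23/2 = -187/16 ≈ -11.688)
u = -171/16 (u = -187/16 + 1² = -187/16 + 1 = -171/16 ≈ -10.688)
u² = (-171/16)² = 29241/256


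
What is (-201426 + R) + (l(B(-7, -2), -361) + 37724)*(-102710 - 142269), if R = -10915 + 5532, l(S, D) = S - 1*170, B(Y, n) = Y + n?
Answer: -9197943364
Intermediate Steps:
l(S, D) = -170 + S (l(S, D) = S - 170 = -170 + S)
R = -5383
(-201426 + R) + (l(B(-7, -2), -361) + 37724)*(-102710 - 142269) = (-201426 - 5383) + ((-170 + (-7 - 2)) + 37724)*(-102710 - 142269) = -206809 + ((-170 - 9) + 37724)*(-244979) = -206809 + (-179 + 37724)*(-244979) = -206809 + 37545*(-244979) = -206809 - 9197736555 = -9197943364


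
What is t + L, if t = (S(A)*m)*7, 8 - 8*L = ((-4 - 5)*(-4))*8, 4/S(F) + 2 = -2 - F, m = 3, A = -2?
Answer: -77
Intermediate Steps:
S(F) = 4/(-4 - F) (S(F) = 4/(-2 + (-2 - F)) = 4/(-4 - F))
L = -35 (L = 1 - (-4 - 5)*(-4)*8/8 = 1 - (-9*(-4))*8/8 = 1 - 9*8/2 = 1 - 1/8*288 = 1 - 36 = -35)
t = -42 (t = (-4/(4 - 2)*3)*7 = (-4/2*3)*7 = (-4*1/2*3)*7 = -2*3*7 = -6*7 = -42)
t + L = -42 - 35 = -77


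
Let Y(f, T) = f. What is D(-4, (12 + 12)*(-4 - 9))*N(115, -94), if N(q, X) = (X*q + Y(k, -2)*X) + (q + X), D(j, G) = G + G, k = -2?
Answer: 6615024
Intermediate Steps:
D(j, G) = 2*G
N(q, X) = q - X + X*q (N(q, X) = (X*q - 2*X) + (q + X) = (-2*X + X*q) + (X + q) = q - X + X*q)
D(-4, (12 + 12)*(-4 - 9))*N(115, -94) = (2*((12 + 12)*(-4 - 9)))*(115 - 1*(-94) - 94*115) = (2*(24*(-13)))*(115 + 94 - 10810) = (2*(-312))*(-10601) = -624*(-10601) = 6615024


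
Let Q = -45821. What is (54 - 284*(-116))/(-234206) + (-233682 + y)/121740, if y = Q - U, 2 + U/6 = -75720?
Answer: 2637773161/2036588460 ≈ 1.2952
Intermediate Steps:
U = -454332 (U = -12 + 6*(-75720) = -12 - 454320 = -454332)
y = 408511 (y = -45821 - 1*(-454332) = -45821 + 454332 = 408511)
(54 - 284*(-116))/(-234206) + (-233682 + y)/121740 = (54 - 284*(-116))/(-234206) + (-233682 + 408511)/121740 = (54 + 32944)*(-1/234206) + 174829*(1/121740) = 32998*(-1/234206) + 174829/121740 = -2357/16729 + 174829/121740 = 2637773161/2036588460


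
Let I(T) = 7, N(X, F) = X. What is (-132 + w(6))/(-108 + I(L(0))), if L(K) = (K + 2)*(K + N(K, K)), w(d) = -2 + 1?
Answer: 133/101 ≈ 1.3168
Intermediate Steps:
w(d) = -1
L(K) = 2*K*(2 + K) (L(K) = (K + 2)*(K + K) = (2 + K)*(2*K) = 2*K*(2 + K))
(-132 + w(6))/(-108 + I(L(0))) = (-132 - 1)/(-108 + 7) = -133/(-101) = -1/101*(-133) = 133/101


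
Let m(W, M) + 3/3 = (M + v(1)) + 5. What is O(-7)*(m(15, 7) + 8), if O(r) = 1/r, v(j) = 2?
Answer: -3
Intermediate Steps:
m(W, M) = 6 + M (m(W, M) = -1 + ((M + 2) + 5) = -1 + ((2 + M) + 5) = -1 + (7 + M) = 6 + M)
O(-7)*(m(15, 7) + 8) = ((6 + 7) + 8)/(-7) = -(13 + 8)/7 = -1/7*21 = -3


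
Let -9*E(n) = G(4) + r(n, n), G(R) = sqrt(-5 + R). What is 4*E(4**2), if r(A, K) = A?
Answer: -64/9 - 4*I/9 ≈ -7.1111 - 0.44444*I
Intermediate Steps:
E(n) = -I/9 - n/9 (E(n) = -(sqrt(-5 + 4) + n)/9 = -(sqrt(-1) + n)/9 = -(I + n)/9 = -I/9 - n/9)
4*E(4**2) = 4*(-I/9 - 1/9*4**2) = 4*(-I/9 - 1/9*16) = 4*(-I/9 - 16/9) = 4*(-16/9 - I/9) = -64/9 - 4*I/9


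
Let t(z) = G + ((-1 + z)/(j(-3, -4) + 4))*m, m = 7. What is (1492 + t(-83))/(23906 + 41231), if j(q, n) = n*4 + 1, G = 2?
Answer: 17022/716507 ≈ 0.023757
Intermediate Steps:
j(q, n) = 1 + 4*n (j(q, n) = 4*n + 1 = 1 + 4*n)
t(z) = 29/11 - 7*z/11 (t(z) = 2 + ((-1 + z)/((1 + 4*(-4)) + 4))*7 = 2 + ((-1 + z)/((1 - 16) + 4))*7 = 2 + ((-1 + z)/(-15 + 4))*7 = 2 + ((-1 + z)/(-11))*7 = 2 + ((-1 + z)*(-1/11))*7 = 2 + (1/11 - z/11)*7 = 2 + (7/11 - 7*z/11) = 29/11 - 7*z/11)
(1492 + t(-83))/(23906 + 41231) = (1492 + (29/11 - 7/11*(-83)))/(23906 + 41231) = (1492 + (29/11 + 581/11))/65137 = (1492 + 610/11)*(1/65137) = (17022/11)*(1/65137) = 17022/716507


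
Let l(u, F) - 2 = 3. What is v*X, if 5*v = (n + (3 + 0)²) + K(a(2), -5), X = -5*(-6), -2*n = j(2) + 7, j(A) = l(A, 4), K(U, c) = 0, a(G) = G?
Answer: 18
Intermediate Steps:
l(u, F) = 5 (l(u, F) = 2 + 3 = 5)
j(A) = 5
n = -6 (n = -(5 + 7)/2 = -½*12 = -6)
X = 30
v = ⅗ (v = ((-6 + (3 + 0)²) + 0)/5 = ((-6 + 3²) + 0)/5 = ((-6 + 9) + 0)/5 = (3 + 0)/5 = (⅕)*3 = ⅗ ≈ 0.60000)
v*X = (⅗)*30 = 18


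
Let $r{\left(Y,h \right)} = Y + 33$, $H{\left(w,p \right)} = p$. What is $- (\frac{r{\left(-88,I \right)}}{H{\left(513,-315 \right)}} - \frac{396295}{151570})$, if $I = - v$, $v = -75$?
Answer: $\frac{4659863}{1909782} \approx 2.44$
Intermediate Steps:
$I = 75$ ($I = \left(-1\right) \left(-75\right) = 75$)
$r{\left(Y,h \right)} = 33 + Y$
$- (\frac{r{\left(-88,I \right)}}{H{\left(513,-315 \right)}} - \frac{396295}{151570}) = - (\frac{33 - 88}{-315} - \frac{396295}{151570}) = - (\left(-55\right) \left(- \frac{1}{315}\right) - \frac{79259}{30314}) = - (\frac{11}{63} - \frac{79259}{30314}) = \left(-1\right) \left(- \frac{4659863}{1909782}\right) = \frac{4659863}{1909782}$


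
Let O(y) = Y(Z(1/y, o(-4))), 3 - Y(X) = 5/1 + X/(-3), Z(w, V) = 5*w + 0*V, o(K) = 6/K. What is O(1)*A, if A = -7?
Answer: 7/3 ≈ 2.3333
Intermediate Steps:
Z(w, V) = 5*w (Z(w, V) = 5*w + 0 = 5*w)
Y(X) = -2 + X/3 (Y(X) = 3 - (5/1 + X/(-3)) = 3 - (5*1 + X*(-⅓)) = 3 - (5 - X/3) = 3 + (-5 + X/3) = -2 + X/3)
O(y) = -2 + 5/(3*y) (O(y) = -2 + (5/y)/3 = -2 + 5/(3*y))
O(1)*A = (-2 + (5/3)/1)*(-7) = (-2 + (5/3)*1)*(-7) = (-2 + 5/3)*(-7) = -⅓*(-7) = 7/3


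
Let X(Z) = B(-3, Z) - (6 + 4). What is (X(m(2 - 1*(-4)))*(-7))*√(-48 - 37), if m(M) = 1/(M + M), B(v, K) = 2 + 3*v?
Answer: 119*I*√85 ≈ 1097.1*I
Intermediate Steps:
m(M) = 1/(2*M)
X(Z) = -17 (X(Z) = (2 + 3*(-3)) - (6 + 4) = (2 - 9) - 1*10 = -7 - 10 = -17)
(X(m(2 - 1*(-4)))*(-7))*√(-48 - 37) = (-17*(-7))*√(-48 - 37) = 119*√(-85) = 119*(I*√85) = 119*I*√85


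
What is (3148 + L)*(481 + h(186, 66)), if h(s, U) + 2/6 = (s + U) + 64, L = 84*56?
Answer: 18766280/3 ≈ 6.2554e+6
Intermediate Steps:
L = 4704
h(s, U) = 191/3 + U + s (h(s, U) = -1/3 + ((s + U) + 64) = -1/3 + ((U + s) + 64) = -1/3 + (64 + U + s) = 191/3 + U + s)
(3148 + L)*(481 + h(186, 66)) = (3148 + 4704)*(481 + (191/3 + 66 + 186)) = 7852*(481 + 947/3) = 7852*(2390/3) = 18766280/3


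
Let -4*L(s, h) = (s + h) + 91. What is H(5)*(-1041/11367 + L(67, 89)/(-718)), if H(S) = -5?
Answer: 303505/10882008 ≈ 0.027891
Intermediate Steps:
L(s, h) = -91/4 - h/4 - s/4 (L(s, h) = -((s + h) + 91)/4 = -((h + s) + 91)/4 = -(91 + h + s)/4 = -91/4 - h/4 - s/4)
H(5)*(-1041/11367 + L(67, 89)/(-718)) = -5*(-1041/11367 + (-91/4 - ¼*89 - ¼*67)/(-718)) = -5*(-1041*1/11367 + (-91/4 - 89/4 - 67/4)*(-1/718)) = -5*(-347/3789 - 247/4*(-1/718)) = -5*(-347/3789 + 247/2872) = -5*(-60701/10882008) = 303505/10882008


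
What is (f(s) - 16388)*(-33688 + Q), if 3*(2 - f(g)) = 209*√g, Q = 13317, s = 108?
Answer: 333799206 + 8515078*√3 ≈ 3.4855e+8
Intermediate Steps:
f(g) = 2 - 209*√g/3
(f(s) - 16388)*(-33688 + Q) = ((2 - 418*√3) - 16388)*(-33688 + 13317) = ((2 - 418*√3) - 16388)*(-20371) = (-16386 - 418*√3)*(-20371) = 333799206 + 8515078*√3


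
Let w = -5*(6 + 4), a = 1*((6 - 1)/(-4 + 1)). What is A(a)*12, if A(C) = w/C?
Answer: 360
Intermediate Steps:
a = -5/3 (a = 1*(5/(-3)) = 1*(5*(-⅓)) = 1*(-5/3) = -5/3 ≈ -1.6667)
w = -50 (w = -5*10 = -50)
A(C) = -50/C
A(a)*12 = -50/(-5/3)*12 = -50*(-⅗)*12 = 30*12 = 360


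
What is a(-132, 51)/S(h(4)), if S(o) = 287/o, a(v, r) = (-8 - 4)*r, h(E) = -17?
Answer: 10404/287 ≈ 36.251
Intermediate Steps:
a(v, r) = -12*r
a(-132, 51)/S(h(4)) = (-12*51)/((287/(-17))) = -612/(287*(-1/17)) = -612/(-287/17) = -612*(-17/287) = 10404/287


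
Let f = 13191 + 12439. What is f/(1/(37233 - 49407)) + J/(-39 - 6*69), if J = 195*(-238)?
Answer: -47114947150/151 ≈ -3.1202e+8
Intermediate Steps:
f = 25630
J = -46410
f/(1/(37233 - 49407)) + J/(-39 - 6*69) = 25630/(1/(37233 - 49407)) - 46410/(-39 - 6*69) = 25630/(1/(-12174)) - 46410/(-39 - 414) = 25630/(-1/12174) - 46410/(-453) = 25630*(-12174) - 46410*(-1/453) = -312019620 + 15470/151 = -47114947150/151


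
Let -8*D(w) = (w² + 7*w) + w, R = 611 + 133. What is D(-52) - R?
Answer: -1030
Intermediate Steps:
R = 744
D(w) = -w - w²/8 (D(w) = -((w² + 7*w) + w)/8 = -(w² + 8*w)/8 = -w - w²/8)
D(-52) - R = -⅛*(-52)*(8 - 52) - 1*744 = -⅛*(-52)*(-44) - 744 = -286 - 744 = -1030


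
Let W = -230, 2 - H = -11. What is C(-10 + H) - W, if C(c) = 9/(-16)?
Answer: 3671/16 ≈ 229.44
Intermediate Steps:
H = 13 (H = 2 - 1*(-11) = 2 + 11 = 13)
C(c) = -9/16 (C(c) = 9*(-1/16) = -9/16)
C(-10 + H) - W = -9/16 - 1*(-230) = -9/16 + 230 = 3671/16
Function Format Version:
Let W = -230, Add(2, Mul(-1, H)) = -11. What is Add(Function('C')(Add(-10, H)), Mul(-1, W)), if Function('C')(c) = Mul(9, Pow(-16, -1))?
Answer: Rational(3671, 16) ≈ 229.44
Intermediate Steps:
H = 13 (H = Add(2, Mul(-1, -11)) = Add(2, 11) = 13)
Function('C')(c) = Rational(-9, 16) (Function('C')(c) = Mul(9, Rational(-1, 16)) = Rational(-9, 16))
Add(Function('C')(Add(-10, H)), Mul(-1, W)) = Add(Rational(-9, 16), Mul(-1, -230)) = Add(Rational(-9, 16), 230) = Rational(3671, 16)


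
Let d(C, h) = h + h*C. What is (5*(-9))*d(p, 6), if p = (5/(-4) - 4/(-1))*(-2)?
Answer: 1215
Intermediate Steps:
p = -11/2 (p = (5*(-¼) - 4*(-1))*(-2) = (-5/4 + 4)*(-2) = (11/4)*(-2) = -11/2 ≈ -5.5000)
d(C, h) = h + C*h
(5*(-9))*d(p, 6) = (5*(-9))*(6*(1 - 11/2)) = -270*(-9)/2 = -45*(-27) = 1215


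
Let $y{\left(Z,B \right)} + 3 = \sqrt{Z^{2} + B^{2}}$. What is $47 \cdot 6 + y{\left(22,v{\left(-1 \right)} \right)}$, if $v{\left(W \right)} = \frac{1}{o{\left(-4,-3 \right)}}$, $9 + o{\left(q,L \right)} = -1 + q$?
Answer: $279 + \frac{\sqrt{94865}}{14} \approx 301.0$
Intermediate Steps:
$o{\left(q,L \right)} = -10 + q$ ($o{\left(q,L \right)} = -9 + \left(-1 + q\right) = -10 + q$)
$v{\left(W \right)} = - \frac{1}{14}$ ($v{\left(W \right)} = \frac{1}{-10 - 4} = \frac{1}{-14} = - \frac{1}{14}$)
$y{\left(Z,B \right)} = -3 + \sqrt{B^{2} + Z^{2}}$ ($y{\left(Z,B \right)} = -3 + \sqrt{Z^{2} + B^{2}} = -3 + \sqrt{B^{2} + Z^{2}}$)
$47 \cdot 6 + y{\left(22,v{\left(-1 \right)} \right)} = 47 \cdot 6 - \left(3 - \sqrt{\left(- \frac{1}{14}\right)^{2} + 22^{2}}\right) = 282 - \left(3 - \sqrt{\frac{1}{196} + 484}\right) = 282 - \left(3 - \sqrt{\frac{94865}{196}}\right) = 282 - \left(3 - \frac{\sqrt{94865}}{14}\right) = 279 + \frac{\sqrt{94865}}{14}$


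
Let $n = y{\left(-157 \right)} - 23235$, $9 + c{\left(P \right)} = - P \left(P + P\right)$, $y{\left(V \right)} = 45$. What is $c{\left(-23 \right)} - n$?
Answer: $22123$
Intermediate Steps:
$c{\left(P \right)} = -9 - 2 P^{2}$ ($c{\left(P \right)} = -9 + - P \left(P + P\right) = -9 + - P 2 P = -9 - 2 P^{2}$)
$n = -23190$ ($n = 45 - 23235 = -23190$)
$c{\left(-23 \right)} - n = \left(-9 - 2 \left(-23\right)^{2}\right) - -23190 = \left(-9 - 1058\right) + 23190 = -1067 + 23190 = 22123$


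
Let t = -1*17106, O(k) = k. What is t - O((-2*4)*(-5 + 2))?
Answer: -17130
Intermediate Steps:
t = -17106
t - O((-2*4)*(-5 + 2)) = -17106 - (-2*4)*(-5 + 2) = -17106 - (-8)*(-3) = -17106 - 1*24 = -17106 - 24 = -17130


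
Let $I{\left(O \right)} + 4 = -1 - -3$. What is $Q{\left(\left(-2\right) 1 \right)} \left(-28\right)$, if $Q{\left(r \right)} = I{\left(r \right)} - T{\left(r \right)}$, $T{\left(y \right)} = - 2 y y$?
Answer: $-168$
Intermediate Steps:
$T{\left(y \right)} = - 2 y^{2}$
$I{\left(O \right)} = -2$ ($I{\left(O \right)} = -4 - -2 = -4 + \left(-1 + 3\right) = -4 + 2 = -2$)
$Q{\left(r \right)} = -2 + 2 r^{2}$ ($Q{\left(r \right)} = -2 - - 2 r^{2} = -2 + 2 r^{2}$)
$Q{\left(\left(-2\right) 1 \right)} \left(-28\right) = \left(-2 + 2 \left(\left(-2\right) 1\right)^{2}\right) \left(-28\right) = \left(-2 + 2 \left(-2\right)^{2}\right) \left(-28\right) = \left(-2 + 2 \cdot 4\right) \left(-28\right) = \left(-2 + 8\right) \left(-28\right) = 6 \left(-28\right) = -168$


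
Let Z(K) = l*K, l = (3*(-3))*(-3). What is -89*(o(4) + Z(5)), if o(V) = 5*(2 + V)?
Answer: -14685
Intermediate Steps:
l = 27 (l = -9*(-3) = 27)
Z(K) = 27*K
o(V) = 10 + 5*V
-89*(o(4) + Z(5)) = -89*((10 + 5*4) + 27*5) = -89*((10 + 20) + 135) = -89*(30 + 135) = -89*165 = -14685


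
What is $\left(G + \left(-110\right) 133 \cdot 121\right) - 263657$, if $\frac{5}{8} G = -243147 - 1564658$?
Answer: $-4926375$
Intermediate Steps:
$G = -2892488$ ($G = \frac{8 \left(-243147 - 1564658\right)}{5} = \frac{8}{5} \left(-1807805\right) = -2892488$)
$\left(G + \left(-110\right) 133 \cdot 121\right) - 263657 = \left(-2892488 + \left(-110\right) 133 \cdot 121\right) - 263657 = \left(-2892488 - 1770230\right) - 263657 = -4662718 - 263657 = -4926375$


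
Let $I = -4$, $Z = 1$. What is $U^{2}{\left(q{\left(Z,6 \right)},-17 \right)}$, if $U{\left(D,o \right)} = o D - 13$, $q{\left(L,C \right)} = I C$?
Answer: $156025$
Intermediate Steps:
$q{\left(L,C \right)} = - 4 C$
$U{\left(D,o \right)} = -13 + D o$ ($U{\left(D,o \right)} = D o - 13 = -13 + D o$)
$U^{2}{\left(q{\left(Z,6 \right)},-17 \right)} = \left(-13 + \left(-4\right) 6 \left(-17\right)\right)^{2} = \left(-13 - -408\right)^{2} = \left(-13 + 408\right)^{2} = 395^{2} = 156025$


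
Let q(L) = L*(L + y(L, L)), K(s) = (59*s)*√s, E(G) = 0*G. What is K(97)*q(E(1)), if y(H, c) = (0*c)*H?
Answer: 0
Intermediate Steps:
y(H, c) = 0 (y(H, c) = 0*H = 0)
E(G) = 0
K(s) = 59*s^(3/2)
q(L) = L² (q(L) = L*(L + 0) = L*L = L²)
K(97)*q(E(1)) = (59*97^(3/2))*0² = (59*(97*√97))*0 = (5723*√97)*0 = 0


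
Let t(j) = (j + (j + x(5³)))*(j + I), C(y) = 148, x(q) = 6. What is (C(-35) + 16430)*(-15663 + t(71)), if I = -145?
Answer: -441223470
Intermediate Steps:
t(j) = (-145 + j)*(6 + 2*j) (t(j) = (j + (j + 6))*(j - 145) = (j + (6 + j))*(-145 + j) = (6 + 2*j)*(-145 + j) = (-145 + j)*(6 + 2*j))
(C(-35) + 16430)*(-15663 + t(71)) = (148 + 16430)*(-15663 + (-870 - 284*71 + 2*71²)) = 16578*(-15663 + (-870 - 20164 + 2*5041)) = 16578*(-15663 + (-870 - 20164 + 10082)) = 16578*(-15663 - 10952) = 16578*(-26615) = -441223470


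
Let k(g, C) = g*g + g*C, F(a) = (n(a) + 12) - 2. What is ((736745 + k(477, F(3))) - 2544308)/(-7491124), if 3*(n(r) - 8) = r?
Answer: 1570971/7491124 ≈ 0.20971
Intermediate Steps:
n(r) = 8 + r/3
F(a) = 18 + a/3 (F(a) = ((8 + a/3) + 12) - 2 = (20 + a/3) - 2 = 18 + a/3)
k(g, C) = g² + C*g
((736745 + k(477, F(3))) - 2544308)/(-7491124) = ((736745 + 477*((18 + (⅓)*3) + 477)) - 2544308)/(-7491124) = ((736745 + 477*((18 + 1) + 477)) - 2544308)*(-1/7491124) = ((736745 + 477*(19 + 477)) - 2544308)*(-1/7491124) = ((736745 + 477*496) - 2544308)*(-1/7491124) = ((736745 + 236592) - 2544308)*(-1/7491124) = (973337 - 2544308)*(-1/7491124) = -1570971*(-1/7491124) = 1570971/7491124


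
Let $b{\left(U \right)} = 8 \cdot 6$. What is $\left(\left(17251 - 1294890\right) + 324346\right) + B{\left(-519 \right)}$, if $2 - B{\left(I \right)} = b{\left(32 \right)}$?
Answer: $-953339$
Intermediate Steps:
$b{\left(U \right)} = 48$
$B{\left(I \right)} = -46$ ($B{\left(I \right)} = 2 - 48 = -46$)
$\left(\left(17251 - 1294890\right) + 324346\right) + B{\left(-519 \right)} = \left(\left(17251 - 1294890\right) + 324346\right) - 46 = \left(-1277639 + 324346\right) - 46 = -953293 - 46 = -953339$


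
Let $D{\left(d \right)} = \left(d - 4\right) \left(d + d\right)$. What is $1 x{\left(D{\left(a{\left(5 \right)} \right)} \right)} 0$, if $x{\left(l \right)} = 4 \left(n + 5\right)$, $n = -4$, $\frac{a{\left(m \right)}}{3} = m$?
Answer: $0$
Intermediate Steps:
$a{\left(m \right)} = 3 m$
$D{\left(d \right)} = 2 d \left(-4 + d\right)$ ($D{\left(d \right)} = \left(-4 + d\right) 2 d = 2 d \left(-4 + d\right)$)
$x{\left(l \right)} = 4$ ($x{\left(l \right)} = 4 \left(-4 + 5\right) = 4 \cdot 1 = 4$)
$1 x{\left(D{\left(a{\left(5 \right)} \right)} \right)} 0 = 1 \cdot 4 \cdot 0 = 4 \cdot 0 = 0$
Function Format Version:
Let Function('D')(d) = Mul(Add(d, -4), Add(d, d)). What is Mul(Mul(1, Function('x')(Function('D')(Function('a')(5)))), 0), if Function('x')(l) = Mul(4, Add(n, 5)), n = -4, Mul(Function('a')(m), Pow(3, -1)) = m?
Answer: 0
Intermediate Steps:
Function('a')(m) = Mul(3, m)
Function('D')(d) = Mul(2, d, Add(-4, d)) (Function('D')(d) = Mul(Add(-4, d), Mul(2, d)) = Mul(2, d, Add(-4, d)))
Function('x')(l) = 4 (Function('x')(l) = Mul(4, Add(-4, 5)) = Mul(4, 1) = 4)
Mul(Mul(1, Function('x')(Function('D')(Function('a')(5)))), 0) = Mul(Mul(1, 4), 0) = Mul(4, 0) = 0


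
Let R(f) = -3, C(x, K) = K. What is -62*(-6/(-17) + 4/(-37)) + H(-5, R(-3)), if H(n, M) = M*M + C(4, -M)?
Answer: -2000/629 ≈ -3.1796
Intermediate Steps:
H(n, M) = M**2 - M (H(n, M) = M*M - M = M**2 - M)
-62*(-6/(-17) + 4/(-37)) + H(-5, R(-3)) = -62*(-6/(-17) + 4/(-37)) - 3*(-1 - 3) = -62*(-6*(-1/17) + 4*(-1/37)) - 3*(-4) = -62*(6/17 - 4/37) + 12 = -62*154/629 + 12 = -9548/629 + 12 = -2000/629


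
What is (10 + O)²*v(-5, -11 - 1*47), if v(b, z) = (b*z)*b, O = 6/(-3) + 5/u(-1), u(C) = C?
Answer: -13050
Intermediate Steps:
O = -7 (O = 6/(-3) + 5/(-1) = 6*(-⅓) + 5*(-1) = -2 - 5 = -7)
v(b, z) = z*b²
(10 + O)²*v(-5, -11 - 1*47) = (10 - 7)²*((-11 - 1*47)*(-5)²) = 3²*((-11 - 47)*25) = 9*(-58*25) = 9*(-1450) = -13050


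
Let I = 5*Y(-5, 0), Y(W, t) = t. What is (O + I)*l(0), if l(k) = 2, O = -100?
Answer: -200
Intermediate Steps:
I = 0 (I = 5*0 = 0)
(O + I)*l(0) = (-100 + 0)*2 = -100*2 = -200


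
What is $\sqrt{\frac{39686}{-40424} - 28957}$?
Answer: $\frac{i \sqrt{2957514467531}}{10106} \approx 170.17 i$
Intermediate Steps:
$\sqrt{\frac{39686}{-40424} - 28957} = \sqrt{39686 \left(- \frac{1}{40424}\right) - 28957} = \sqrt{- \frac{19843}{20212} - 28957} = \sqrt{- \frac{585298727}{20212}} = \frac{i \sqrt{2957514467531}}{10106}$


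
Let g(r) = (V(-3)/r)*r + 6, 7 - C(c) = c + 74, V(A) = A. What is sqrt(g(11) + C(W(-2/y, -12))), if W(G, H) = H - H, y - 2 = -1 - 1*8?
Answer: 8*I ≈ 8.0*I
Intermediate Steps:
y = -7 (y = 2 + (-1 - 1*8) = 2 + (-1 - 8) = 2 - 9 = -7)
W(G, H) = 0
C(c) = -67 - c (C(c) = 7 - (c + 74) = 7 - (74 + c) = 7 + (-74 - c) = -67 - c)
g(r) = 3 (g(r) = (-3/r)*r + 6 = -3 + 6 = 3)
sqrt(g(11) + C(W(-2/y, -12))) = sqrt(3 + (-67 - 1*0)) = sqrt(3 + (-67 + 0)) = sqrt(3 - 67) = sqrt(-64) = 8*I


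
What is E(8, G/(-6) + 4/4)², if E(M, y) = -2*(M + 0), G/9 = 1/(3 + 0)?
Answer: 256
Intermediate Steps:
G = 3 (G = 9/(3 + 0) = 9/3 = 9*(⅓) = 3)
E(M, y) = -2*M
E(8, G/(-6) + 4/4)² = (-2*8)² = (-16)² = 256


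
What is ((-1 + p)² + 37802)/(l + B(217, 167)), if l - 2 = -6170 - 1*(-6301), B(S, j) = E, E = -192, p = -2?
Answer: -37811/59 ≈ -640.86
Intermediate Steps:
B(S, j) = -192
l = 133 (l = 2 + (-6170 - 1*(-6301)) = 2 + (-6170 + 6301) = 2 + 131 = 133)
((-1 + p)² + 37802)/(l + B(217, 167)) = ((-1 - 2)² + 37802)/(133 - 192) = ((-3)² + 37802)/(-59) = (9 + 37802)*(-1/59) = 37811*(-1/59) = -37811/59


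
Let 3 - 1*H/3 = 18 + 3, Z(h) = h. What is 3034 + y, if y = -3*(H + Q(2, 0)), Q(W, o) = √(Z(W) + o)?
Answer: 3196 - 3*√2 ≈ 3191.8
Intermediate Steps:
H = -54 (H = 9 - 3*(18 + 3) = 9 - 3*21 = 9 - 63 = -54)
Q(W, o) = √(W + o)
y = 162 - 3*√2 (y = -3*(-54 + √(2 + 0)) = -3*(-54 + √2) = 162 - 3*√2 ≈ 157.76)
3034 + y = 3034 + (162 - 3*√2) = 3196 - 3*√2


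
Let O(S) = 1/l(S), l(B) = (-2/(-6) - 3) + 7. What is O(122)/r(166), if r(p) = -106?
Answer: -3/1378 ≈ -0.0021771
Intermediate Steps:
l(B) = 13/3 (l(B) = (-2*(-1/6) - 3) + 7 = (1/3 - 3) + 7 = -8/3 + 7 = 13/3)
O(S) = 3/13 (O(S) = 1/(13/3) = 3/13)
O(122)/r(166) = (3/13)/(-106) = (3/13)*(-1/106) = -3/1378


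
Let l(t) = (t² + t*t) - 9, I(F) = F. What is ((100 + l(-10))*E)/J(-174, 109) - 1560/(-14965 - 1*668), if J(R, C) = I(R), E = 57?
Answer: -28781459/302238 ≈ -95.228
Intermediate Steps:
J(R, C) = R
l(t) = -9 + 2*t² (l(t) = (t² + t²) - 9 = 2*t² - 9 = -9 + 2*t²)
((100 + l(-10))*E)/J(-174, 109) - 1560/(-14965 - 1*668) = ((100 + (-9 + 2*(-10)²))*57)/(-174) - 1560/(-14965 - 1*668) = ((100 + (-9 + 2*100))*57)*(-1/174) - 1560/(-14965 - 668) = ((100 + (-9 + 200))*57)*(-1/174) - 1560/(-15633) = ((100 + 191)*57)*(-1/174) - 1560*(-1/15633) = (291*57)*(-1/174) + 520/5211 = 16587*(-1/174) + 520/5211 = -5529/58 + 520/5211 = -28781459/302238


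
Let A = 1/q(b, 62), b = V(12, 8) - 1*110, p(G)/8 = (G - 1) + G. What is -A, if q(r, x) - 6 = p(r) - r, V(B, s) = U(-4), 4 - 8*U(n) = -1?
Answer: 8/13141 ≈ 0.00060878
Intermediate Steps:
U(n) = 5/8 (U(n) = 1/2 - 1/8*(-1) = 1/2 + 1/8 = 5/8)
V(B, s) = 5/8
p(G) = -8 + 16*G (p(G) = 8*((G - 1) + G) = 8*((-1 + G) + G) = 8*(-1 + 2*G) = -8 + 16*G)
b = -875/8 (b = 5/8 - 1*110 = 5/8 - 110 = -875/8 ≈ -109.38)
q(r, x) = -2 + 15*r (q(r, x) = 6 + ((-8 + 16*r) - r) = 6 + (-8 + 15*r) = -2 + 15*r)
A = -8/13141 (A = 1/(-2 + 15*(-875/8)) = 1/(-2 - 13125/8) = 1/(-13141/8) = -8/13141 ≈ -0.00060878)
-A = -1*(-8/13141) = 8/13141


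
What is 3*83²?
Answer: 20667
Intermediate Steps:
3*83² = 3*6889 = 20667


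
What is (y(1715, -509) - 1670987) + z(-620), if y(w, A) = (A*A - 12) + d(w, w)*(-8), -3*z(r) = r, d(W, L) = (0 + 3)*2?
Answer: -4235278/3 ≈ -1.4118e+6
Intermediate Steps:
d(W, L) = 6 (d(W, L) = 3*2 = 6)
z(r) = -r/3
y(w, A) = -60 + A² (y(w, A) = (A*A - 12) + 6*(-8) = (A² - 12) - 48 = (-12 + A²) - 48 = -60 + A²)
(y(1715, -509) - 1670987) + z(-620) = ((-60 + (-509)²) - 1670987) - ⅓*(-620) = ((-60 + 259081) - 1670987) + 620/3 = (259021 - 1670987) + 620/3 = -1411966 + 620/3 = -4235278/3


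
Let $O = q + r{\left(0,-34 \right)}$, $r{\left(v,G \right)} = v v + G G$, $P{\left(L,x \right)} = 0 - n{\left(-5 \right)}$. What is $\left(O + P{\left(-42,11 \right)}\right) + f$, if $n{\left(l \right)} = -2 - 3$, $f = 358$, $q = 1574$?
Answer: $3093$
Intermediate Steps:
$n{\left(l \right)} = -5$
$P{\left(L,x \right)} = 5$ ($P{\left(L,x \right)} = 0 - -5 = 0 + 5 = 5$)
$r{\left(v,G \right)} = G^{2} + v^{2}$ ($r{\left(v,G \right)} = v^{2} + G^{2} = G^{2} + v^{2}$)
$O = 2730$ ($O = 1574 + \left(\left(-34\right)^{2} + 0^{2}\right) = 1574 + \left(1156 + 0\right) = 1574 + 1156 = 2730$)
$\left(O + P{\left(-42,11 \right)}\right) + f = \left(2730 + 5\right) + 358 = 2735 + 358 = 3093$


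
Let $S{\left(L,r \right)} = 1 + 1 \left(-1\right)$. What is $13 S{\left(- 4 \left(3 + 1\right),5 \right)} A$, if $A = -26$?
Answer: $0$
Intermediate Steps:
$S{\left(L,r \right)} = 0$ ($S{\left(L,r \right)} = 1 - 1 = 0$)
$13 S{\left(- 4 \left(3 + 1\right),5 \right)} A = 13 \cdot 0 \left(-26\right) = 0 \left(-26\right) = 0$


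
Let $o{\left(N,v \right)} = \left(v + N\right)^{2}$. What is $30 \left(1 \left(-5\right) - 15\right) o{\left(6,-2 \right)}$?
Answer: $-9600$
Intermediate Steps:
$o{\left(N,v \right)} = \left(N + v\right)^{2}$
$30 \left(1 \left(-5\right) - 15\right) o{\left(6,-2 \right)} = 30 \left(1 \left(-5\right) - 15\right) \left(6 - 2\right)^{2} = 30 \left(-5 - 15\right) 4^{2} = 30 \left(-20\right) 16 = \left(-600\right) 16 = -9600$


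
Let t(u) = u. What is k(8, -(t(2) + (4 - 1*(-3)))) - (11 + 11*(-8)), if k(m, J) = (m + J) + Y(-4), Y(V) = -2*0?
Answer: 76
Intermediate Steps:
Y(V) = 0
k(m, J) = J + m (k(m, J) = (m + J) + 0 = (J + m) + 0 = J + m)
k(8, -(t(2) + (4 - 1*(-3)))) - (11 + 11*(-8)) = (-(2 + (4 - 1*(-3))) + 8) - (11 + 11*(-8)) = (-(2 + (4 + 3)) + 8) - (11 - 88) = (-(2 + 7) + 8) - 1*(-77) = (-1*9 + 8) + 77 = (-9 + 8) + 77 = -1 + 77 = 76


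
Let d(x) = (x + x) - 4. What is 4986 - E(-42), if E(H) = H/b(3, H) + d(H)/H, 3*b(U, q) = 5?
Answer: 525956/105 ≈ 5009.1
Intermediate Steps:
b(U, q) = 5/3 (b(U, q) = (⅓)*5 = 5/3)
d(x) = -4 + 2*x (d(x) = 2*x - 4 = -4 + 2*x)
E(H) = 3*H/5 + (-4 + 2*H)/H (E(H) = H/(5/3) + (-4 + 2*H)/H = H*(⅗) + (-4 + 2*H)/H = 3*H/5 + (-4 + 2*H)/H)
4986 - E(-42) = 4986 - (2 - 4/(-42) + (⅗)*(-42)) = 4986 - (2 - 4*(-1/42) - 126/5) = 4986 - (2 + 2/21 - 126/5) = 4986 - 1*(-2426/105) = 4986 + 2426/105 = 525956/105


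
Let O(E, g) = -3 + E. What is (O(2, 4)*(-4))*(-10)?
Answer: -40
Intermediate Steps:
(O(2, 4)*(-4))*(-10) = ((-3 + 2)*(-4))*(-10) = -1*(-4)*(-10) = 4*(-10) = -40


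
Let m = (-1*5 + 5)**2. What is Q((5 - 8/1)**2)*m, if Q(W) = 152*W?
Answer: 0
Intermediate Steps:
m = 0 (m = (-5 + 5)**2 = 0**2 = 0)
Q((5 - 8/1)**2)*m = (152*(5 - 8/1)**2)*0 = (152*(5 - 8*1)**2)*0 = (152*(5 - 8)**2)*0 = (152*(-3)**2)*0 = (152*9)*0 = 1368*0 = 0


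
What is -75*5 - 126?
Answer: -501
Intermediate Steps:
-75*5 - 126 = -375 - 126 = -501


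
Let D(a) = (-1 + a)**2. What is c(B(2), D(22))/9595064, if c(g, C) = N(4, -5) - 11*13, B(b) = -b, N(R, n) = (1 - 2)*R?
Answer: -147/9595064 ≈ -1.5320e-5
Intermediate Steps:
N(R, n) = -R
c(g, C) = -147 (c(g, C) = -1*4 - 11*13 = -4 - 143 = -147)
c(B(2), D(22))/9595064 = -147/9595064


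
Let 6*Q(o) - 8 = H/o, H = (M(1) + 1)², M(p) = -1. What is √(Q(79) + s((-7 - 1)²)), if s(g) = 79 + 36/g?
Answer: √11649/12 ≈ 8.9942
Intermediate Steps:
H = 0 (H = (-1 + 1)² = 0² = 0)
Q(o) = 4/3 (Q(o) = 4/3 + (0/o)/6 = 4/3 + (⅙)*0 = 4/3 + 0 = 4/3)
√(Q(79) + s((-7 - 1)²)) = √(4/3 + (79 + 36/((-7 - 1)²))) = √(4/3 + (79 + 36/((-8)²))) = √(4/3 + (79 + 36/64)) = √(4/3 + (79 + 36*(1/64))) = √(4/3 + (79 + 9/16)) = √(4/3 + 1273/16) = √(3883/48) = √11649/12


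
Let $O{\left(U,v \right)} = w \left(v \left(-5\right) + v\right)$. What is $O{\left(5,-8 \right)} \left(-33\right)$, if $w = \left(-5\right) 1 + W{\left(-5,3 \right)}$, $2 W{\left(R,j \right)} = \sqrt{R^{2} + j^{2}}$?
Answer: $5280 - 528 \sqrt{34} \approx 2201.3$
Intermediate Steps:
$W{\left(R,j \right)} = \frac{\sqrt{R^{2} + j^{2}}}{2}$
$w = -5 + \frac{\sqrt{34}}{2}$ ($w = \left(-5\right) 1 + \frac{\sqrt{\left(-5\right)^{2} + 3^{2}}}{2} = -5 + \frac{\sqrt{25 + 9}}{2} = -5 + \frac{\sqrt{34}}{2} \approx -2.0845$)
$O{\left(U,v \right)} = - 4 v \left(-5 + \frac{\sqrt{34}}{2}\right)$ ($O{\left(U,v \right)} = \left(-5 + \frac{\sqrt{34}}{2}\right) \left(v \left(-5\right) + v\right) = \left(-5 + \frac{\sqrt{34}}{2}\right) \left(- 5 v + v\right) = \left(-5 + \frac{\sqrt{34}}{2}\right) \left(- 4 v\right) = - 4 v \left(-5 + \frac{\sqrt{34}}{2}\right)$)
$O{\left(5,-8 \right)} \left(-33\right) = 2 \left(-8\right) \left(10 - \sqrt{34}\right) \left(-33\right) = \left(-160 + 16 \sqrt{34}\right) \left(-33\right) = 5280 - 528 \sqrt{34}$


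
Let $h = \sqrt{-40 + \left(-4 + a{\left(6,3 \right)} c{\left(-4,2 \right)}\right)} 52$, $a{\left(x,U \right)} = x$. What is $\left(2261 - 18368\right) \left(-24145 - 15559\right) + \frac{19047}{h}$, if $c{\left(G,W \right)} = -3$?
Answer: $639512328 - \frac{19047 i \sqrt{62}}{3224} \approx 6.3951 \cdot 10^{8} - 46.519 i$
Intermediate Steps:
$h = 52 i \sqrt{62}$ ($h = \sqrt{-40 + \left(-4 + 6 \left(-3\right)\right)} 52 = \sqrt{-40 - 22} \cdot 52 = \sqrt{-62} \cdot 52 = i \sqrt{62} \cdot 52 = 52 i \sqrt{62} \approx 409.45 i$)
$\left(2261 - 18368\right) \left(-24145 - 15559\right) + \frac{19047}{h} = \left(2261 - 18368\right) \left(-24145 - 15559\right) + \frac{19047}{52 i \sqrt{62}} = \left(-16107\right) \left(-39704\right) + 19047 \left(- \frac{i \sqrt{62}}{3224}\right) = 639512328 - \frac{19047 i \sqrt{62}}{3224}$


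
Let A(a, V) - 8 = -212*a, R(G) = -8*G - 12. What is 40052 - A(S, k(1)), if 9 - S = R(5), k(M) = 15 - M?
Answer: 52976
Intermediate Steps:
R(G) = -12 - 8*G
S = 61 (S = 9 - (-12 - 8*5) = 9 - (-12 - 40) = 9 - 1*(-52) = 9 + 52 = 61)
A(a, V) = 8 - 212*a
40052 - A(S, k(1)) = 40052 - (8 - 212*61) = 40052 - (8 - 12932) = 40052 - 1*(-12924) = 40052 + 12924 = 52976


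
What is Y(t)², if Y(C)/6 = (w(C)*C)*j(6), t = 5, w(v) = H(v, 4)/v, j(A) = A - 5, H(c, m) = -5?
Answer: 900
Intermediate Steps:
j(A) = -5 + A
w(v) = -5/v
Y(C) = -30 (Y(C) = 6*(((-5/C)*C)*(-5 + 6)) = 6*(-5*1) = 6*(-5) = -30)
Y(t)² = (-30)² = 900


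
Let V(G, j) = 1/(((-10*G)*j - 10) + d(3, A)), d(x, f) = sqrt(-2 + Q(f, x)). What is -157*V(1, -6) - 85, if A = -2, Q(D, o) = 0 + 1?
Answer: -220435/2501 + 157*I/2501 ≈ -88.139 + 0.062775*I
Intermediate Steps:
Q(D, o) = 1
d(x, f) = I (d(x, f) = sqrt(-2 + 1) = sqrt(-1) = I)
V(G, j) = 1/(-10 + I - 10*G*j) (V(G, j) = 1/(((-10*G)*j - 10) + I) = 1/((-10*G*j - 10) + I) = 1/((-10 - 10*G*j) + I) = 1/(-10 + I - 10*G*j))
-157*V(1, -6) - 85 = -(-157)/(10 - I + 10*1*(-6)) - 85 = -(-157)/(10 - I - 60) - 85 = -(-157)/(-50 - I) - 85 = -(-157)*(-50 + I)/2501 - 85 = 157*(-50 + I)/2501 - 85 = -85 + 157*(-50 + I)/2501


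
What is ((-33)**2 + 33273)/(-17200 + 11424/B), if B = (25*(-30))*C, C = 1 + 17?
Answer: -232875/116572 ≈ -1.9977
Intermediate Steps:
C = 18
B = -13500 (B = (25*(-30))*18 = -750*18 = -13500)
((-33)**2 + 33273)/(-17200 + 11424/B) = ((-33)**2 + 33273)/(-17200 + 11424/(-13500)) = (1089 + 33273)/(-17200 + 11424*(-1/13500)) = 34362/(-17200 - 952/1125) = 34362/(-19350952/1125) = 34362*(-1125/19350952) = -232875/116572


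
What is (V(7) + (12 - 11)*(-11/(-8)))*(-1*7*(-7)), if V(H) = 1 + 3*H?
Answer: 9163/8 ≈ 1145.4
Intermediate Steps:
(V(7) + (12 - 11)*(-11/(-8)))*(-1*7*(-7)) = ((1 + 3*7) + (12 - 11)*(-11/(-8)))*(-1*7*(-7)) = ((1 + 21) + 1*(-11*(-⅛)))*(-7*(-7)) = (22 + 1*(11/8))*49 = (22 + 11/8)*49 = (187/8)*49 = 9163/8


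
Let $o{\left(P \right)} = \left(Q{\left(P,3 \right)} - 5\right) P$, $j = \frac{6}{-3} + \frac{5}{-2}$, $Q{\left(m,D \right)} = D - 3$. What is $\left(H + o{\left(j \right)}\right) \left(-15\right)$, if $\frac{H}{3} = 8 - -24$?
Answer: $- \frac{3555}{2} \approx -1777.5$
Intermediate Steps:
$Q{\left(m,D \right)} = -3 + D$
$j = - \frac{9}{2}$ ($j = 6 \left(- \frac{1}{3}\right) + 5 \left(- \frac{1}{2}\right) = -2 - \frac{5}{2} = - \frac{9}{2} \approx -4.5$)
$o{\left(P \right)} = - 5 P$ ($o{\left(P \right)} = \left(\left(-3 + 3\right) - 5\right) P = \left(0 - 5\right) P = - 5 P$)
$H = 96$ ($H = 3 \left(8 - -24\right) = 3 \left(8 + 24\right) = 3 \cdot 32 = 96$)
$\left(H + o{\left(j \right)}\right) \left(-15\right) = \left(96 - - \frac{45}{2}\right) \left(-15\right) = \left(96 + \frac{45}{2}\right) \left(-15\right) = \frac{237}{2} \left(-15\right) = - \frac{3555}{2}$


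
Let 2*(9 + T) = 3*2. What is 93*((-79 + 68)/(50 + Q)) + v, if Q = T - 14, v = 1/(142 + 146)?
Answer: -49099/1440 ≈ -34.097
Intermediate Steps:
T = -6 (T = -9 + (3*2)/2 = -9 + (½)*6 = -9 + 3 = -6)
v = 1/288 ≈ 0.0034722
Q = -20 (Q = -6 - 14 = -20)
93*((-79 + 68)/(50 + Q)) + v = 93*((-79 + 68)/(50 - 20)) + 1/288 = 93*(-11/30) + 1/288 = -341/10 + 1/288 = -49099/1440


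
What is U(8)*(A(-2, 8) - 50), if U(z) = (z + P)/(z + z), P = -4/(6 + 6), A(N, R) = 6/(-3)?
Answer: -299/12 ≈ -24.917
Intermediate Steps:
A(N, R) = -2 (A(N, R) = 6*(-⅓) = -2)
P = -⅓ (P = -4/12 = (1/12)*(-4) = -⅓ ≈ -0.33333)
U(z) = (-⅓ + z)/(2*z) (U(z) = (z - ⅓)/(z + z) = (-⅓ + z)/((2*z)) = (-⅓ + z)*(1/(2*z)) = (-⅓ + z)/(2*z))
U(8)*(A(-2, 8) - 50) = ((⅙)*(-1 + 3*8)/8)*(-2 - 50) = ((⅙)*(⅛)*(-1 + 24))*(-52) = ((⅙)*(⅛)*23)*(-52) = (23/48)*(-52) = -299/12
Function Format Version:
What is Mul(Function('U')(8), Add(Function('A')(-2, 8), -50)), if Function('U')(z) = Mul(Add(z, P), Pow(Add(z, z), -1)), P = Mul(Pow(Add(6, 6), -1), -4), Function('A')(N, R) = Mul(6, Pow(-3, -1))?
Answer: Rational(-299, 12) ≈ -24.917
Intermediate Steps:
Function('A')(N, R) = -2 (Function('A')(N, R) = Mul(6, Rational(-1, 3)) = -2)
P = Rational(-1, 3) (P = Mul(Pow(12, -1), -4) = Mul(Rational(1, 12), -4) = Rational(-1, 3) ≈ -0.33333)
Function('U')(z) = Mul(Rational(1, 2), Pow(z, -1), Add(Rational(-1, 3), z)) (Function('U')(z) = Mul(Add(z, Rational(-1, 3)), Pow(Add(z, z), -1)) = Mul(Add(Rational(-1, 3), z), Pow(Mul(2, z), -1)) = Mul(Add(Rational(-1, 3), z), Mul(Rational(1, 2), Pow(z, -1))) = Mul(Rational(1, 2), Pow(z, -1), Add(Rational(-1, 3), z)))
Mul(Function('U')(8), Add(Function('A')(-2, 8), -50)) = Mul(Mul(Rational(1, 6), Pow(8, -1), Add(-1, Mul(3, 8))), Add(-2, -50)) = Mul(Mul(Rational(1, 6), Rational(1, 8), Add(-1, 24)), -52) = Mul(Mul(Rational(1, 6), Rational(1, 8), 23), -52) = Mul(Rational(23, 48), -52) = Rational(-299, 12)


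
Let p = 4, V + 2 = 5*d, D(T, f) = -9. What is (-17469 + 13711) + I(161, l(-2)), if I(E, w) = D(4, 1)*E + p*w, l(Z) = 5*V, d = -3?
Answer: -5547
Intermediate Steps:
V = -17 (V = -2 + 5*(-3) = -2 - 15 = -17)
l(Z) = -85 (l(Z) = 5*(-17) = -85)
I(E, w) = -9*E + 4*w
(-17469 + 13711) + I(161, l(-2)) = (-17469 + 13711) + (-9*161 + 4*(-85)) = -3758 + (-1449 - 340) = -3758 - 1789 = -5547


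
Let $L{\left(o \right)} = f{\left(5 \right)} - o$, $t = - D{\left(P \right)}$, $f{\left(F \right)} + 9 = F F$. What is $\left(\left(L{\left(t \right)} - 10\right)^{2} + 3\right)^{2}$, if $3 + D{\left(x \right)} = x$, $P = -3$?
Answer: $9$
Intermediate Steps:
$D{\left(x \right)} = -3 + x$
$f{\left(F \right)} = -9 + F^{2}$ ($f{\left(F \right)} = -9 + F F = -9 + F^{2}$)
$t = 6$ ($t = - (-3 - 3) = \left(-1\right) \left(-6\right) = 6$)
$L{\left(o \right)} = 16 - o$ ($L{\left(o \right)} = \left(-9 + 5^{2}\right) - o = \left(-9 + 25\right) - o = 16 - o$)
$\left(\left(L{\left(t \right)} - 10\right)^{2} + 3\right)^{2} = \left(\left(\left(16 - 6\right) - 10\right)^{2} + 3\right)^{2} = \left(\left(10 - 10\right)^{2} + 3\right)^{2} = \left(0^{2} + 3\right)^{2} = \left(0 + 3\right)^{2} = 3^{2} = 9$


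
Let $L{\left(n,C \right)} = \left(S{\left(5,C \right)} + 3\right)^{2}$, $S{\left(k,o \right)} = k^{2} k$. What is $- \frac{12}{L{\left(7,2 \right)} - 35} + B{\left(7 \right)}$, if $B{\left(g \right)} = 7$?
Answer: $\frac{114431}{16349} \approx 6.9993$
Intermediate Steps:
$S{\left(k,o \right)} = k^{3}$
$L{\left(n,C \right)} = 16384$ ($L{\left(n,C \right)} = \left(5^{3} + 3\right)^{2} = \left(125 + 3\right)^{2} = 128^{2} = 16384$)
$- \frac{12}{L{\left(7,2 \right)} - 35} + B{\left(7 \right)} = - \frac{12}{16384 - 35} + 7 = - \frac{12}{16349} + 7 = \frac{114431}{16349}$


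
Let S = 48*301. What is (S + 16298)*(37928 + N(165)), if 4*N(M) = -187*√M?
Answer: 1166134288 - 2874751*√165/2 ≈ 1.1477e+9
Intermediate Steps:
S = 14448
N(M) = -187*√M/4 (N(M) = (-187*√M)/4 = -187*√M/4)
(S + 16298)*(37928 + N(165)) = (14448 + 16298)*(37928 - 187*√165/4) = 30746*(37928 - 187*√165/4) = 1166134288 - 2874751*√165/2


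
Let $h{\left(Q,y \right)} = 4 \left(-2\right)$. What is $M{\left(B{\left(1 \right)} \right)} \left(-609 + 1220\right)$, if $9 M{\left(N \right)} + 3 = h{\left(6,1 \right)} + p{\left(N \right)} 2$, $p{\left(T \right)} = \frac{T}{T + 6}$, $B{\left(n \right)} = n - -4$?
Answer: $- \frac{22607}{33} \approx -685.06$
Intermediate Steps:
$h{\left(Q,y \right)} = -8$
$B{\left(n \right)} = 4 + n$ ($B{\left(n \right)} = n + 4 = 4 + n$)
$p{\left(T \right)} = \frac{T}{6 + T}$
$M{\left(N \right)} = - \frac{11}{9} + \frac{2 N}{9 \left(6 + N\right)}$ ($M{\left(N \right)} = - \frac{1}{3} + \frac{-8 + \frac{N}{6 + N} 2}{9} = - \frac{1}{3} + \frac{-8 + \frac{2 N}{6 + N}}{9} = - \frac{1}{3} + \left(- \frac{8}{9} + \frac{2 N}{9 \left(6 + N\right)}\right) = - \frac{11}{9} + \frac{2 N}{9 \left(6 + N\right)}$)
$M{\left(B{\left(1 \right)} \right)} \left(-609 + 1220\right) = \frac{- \frac{22}{3} - \left(4 + 1\right)}{6 + \left(4 + 1\right)} \left(-609 + 1220\right) = \frac{- \frac{22}{3} - 5}{6 + 5} \cdot 611 = \frac{- \frac{22}{3} - 5}{11} \cdot 611 = \frac{1}{11} \left(- \frac{37}{3}\right) 611 = \left(- \frac{37}{33}\right) 611 = - \frac{22607}{33}$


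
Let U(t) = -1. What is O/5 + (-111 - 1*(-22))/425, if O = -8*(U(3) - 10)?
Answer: 7391/425 ≈ 17.391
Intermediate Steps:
O = 88 (O = -8*(-1 - 10) = -8*(-11) = 88)
O/5 + (-111 - 1*(-22))/425 = 88/5 + (-111 - 1*(-22))/425 = 88*(⅕) + (-111 + 22)*(1/425) = 88/5 - 89*1/425 = 88/5 - 89/425 = 7391/425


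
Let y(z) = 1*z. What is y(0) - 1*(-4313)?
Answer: 4313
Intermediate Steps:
y(z) = z
y(0) - 1*(-4313) = 0 - 1*(-4313) = 0 + 4313 = 4313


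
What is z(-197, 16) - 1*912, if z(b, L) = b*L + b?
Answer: -4261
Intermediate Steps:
z(b, L) = b + L*b (z(b, L) = L*b + b = b + L*b)
z(-197, 16) - 1*912 = -197*(1 + 16) - 1*912 = -197*17 - 912 = -3349 - 912 = -4261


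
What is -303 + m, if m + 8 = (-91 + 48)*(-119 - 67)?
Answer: 7687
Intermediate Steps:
m = 7990 (m = -8 + (-91 + 48)*(-119 - 67) = -8 - 43*(-186) = -8 + 7998 = 7990)
-303 + m = -303 + 7990 = 7687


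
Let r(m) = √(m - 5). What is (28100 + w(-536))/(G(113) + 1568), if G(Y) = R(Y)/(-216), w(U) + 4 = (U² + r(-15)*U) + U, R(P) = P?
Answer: 68008896/338575 - 231552*I*√5/338575 ≈ 200.87 - 1.5293*I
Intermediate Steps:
r(m) = √(-5 + m)
w(U) = -4 + U + U² + 2*I*U*√5 (w(U) = -4 + ((U² + √(-5 - 15)*U) + U) = -4 + ((U² + √(-20)*U) + U) = -4 + ((U² + (2*I*√5)*U) + U) = -4 + ((U² + 2*I*U*√5) + U) = -4 + (U + U² + 2*I*U*√5) = -4 + U + U² + 2*I*U*√5)
G(Y) = -Y/216 (G(Y) = Y/(-216) = Y*(-1/216) = -Y/216)
(28100 + w(-536))/(G(113) + 1568) = (28100 + (-4 - 536 + (-536)² + 2*I*(-536)*√5))/(-1/216*113 + 1568) = (28100 + (-4 - 536 + 287296 - 1072*I*√5))/(-113/216 + 1568) = (28100 + (286756 - 1072*I*√5))/(338575/216) = (314856 - 1072*I*√5)*(216/338575) = 68008896/338575 - 231552*I*√5/338575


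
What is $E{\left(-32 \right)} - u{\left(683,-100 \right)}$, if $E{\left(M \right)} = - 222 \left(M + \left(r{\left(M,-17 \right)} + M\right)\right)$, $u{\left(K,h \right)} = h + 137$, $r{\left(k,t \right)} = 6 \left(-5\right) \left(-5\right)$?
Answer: $-19129$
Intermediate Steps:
$r{\left(k,t \right)} = 150$ ($r{\left(k,t \right)} = \left(-30\right) \left(-5\right) = 150$)
$u{\left(K,h \right)} = 137 + h$
$E{\left(M \right)} = -33300 - 444 M$ ($E{\left(M \right)} = - 222 \left(M + \left(150 + M\right)\right) = - 222 \left(150 + 2 M\right) = -33300 - 444 M$)
$E{\left(-32 \right)} - u{\left(683,-100 \right)} = \left(-33300 - -14208\right) - \left(137 - 100\right) = \left(-33300 + 14208\right) - 37 = -19092 - 37 = -19129$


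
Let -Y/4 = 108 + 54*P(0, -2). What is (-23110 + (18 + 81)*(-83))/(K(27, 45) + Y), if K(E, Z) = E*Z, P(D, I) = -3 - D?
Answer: -31327/1431 ≈ -21.892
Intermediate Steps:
Y = 216 (Y = -4*(108 + 54*(-3 - 1*0)) = -4*(108 + 54*(-3 + 0)) = -4*(108 + 54*(-3)) = -4*(108 - 162) = -4*(-54) = 216)
(-23110 + (18 + 81)*(-83))/(K(27, 45) + Y) = (-23110 + (18 + 81)*(-83))/(27*45 + 216) = (-23110 + 99*(-83))/(1215 + 216) = (-23110 - 8217)/1431 = -31327*1/1431 = -31327/1431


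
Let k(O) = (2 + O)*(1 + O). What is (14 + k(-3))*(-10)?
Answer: -160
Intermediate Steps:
k(O) = (1 + O)*(2 + O)
(14 + k(-3))*(-10) = (14 + (2 + (-3)**2 + 3*(-3)))*(-10) = (14 + (2 + 9 - 9))*(-10) = (14 + 2)*(-10) = 16*(-10) = -160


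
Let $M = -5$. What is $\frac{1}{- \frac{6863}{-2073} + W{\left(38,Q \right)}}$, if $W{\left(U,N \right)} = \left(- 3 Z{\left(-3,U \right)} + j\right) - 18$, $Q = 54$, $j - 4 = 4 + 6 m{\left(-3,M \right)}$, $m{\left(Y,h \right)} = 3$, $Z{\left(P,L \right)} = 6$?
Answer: $- \frac{2073}{13867} \approx -0.14949$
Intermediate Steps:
$j = 26$ ($j = 4 + \left(4 + 6 \cdot 3\right) = 4 + \left(4 + 18\right) = 4 + 22 = 26$)
$W{\left(U,N \right)} = -10$ ($W{\left(U,N \right)} = \left(\left(-3\right) 6 + 26\right) - 18 = \left(-18 + 26\right) - 18 = 8 - 18 = -10$)
$\frac{1}{- \frac{6863}{-2073} + W{\left(38,Q \right)}} = \frac{1}{- \frac{6863}{-2073} - 10} = \frac{1}{\left(-6863\right) \left(- \frac{1}{2073}\right) - 10} = \frac{1}{\frac{6863}{2073} - 10} = \frac{1}{- \frac{13867}{2073}} = - \frac{2073}{13867}$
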